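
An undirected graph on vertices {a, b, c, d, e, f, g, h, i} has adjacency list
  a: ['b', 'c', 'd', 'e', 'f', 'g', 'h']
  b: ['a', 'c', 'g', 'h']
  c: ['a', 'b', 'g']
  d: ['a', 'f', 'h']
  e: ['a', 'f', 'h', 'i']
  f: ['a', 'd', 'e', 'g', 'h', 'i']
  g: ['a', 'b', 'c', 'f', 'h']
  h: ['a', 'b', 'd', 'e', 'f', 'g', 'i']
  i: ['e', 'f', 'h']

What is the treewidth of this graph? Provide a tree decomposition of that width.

Each bag holds 4 vertices, so the decomposition has width 3, which upper-bounds the treewidth. Conversely, {a, d, f, h} is a clique of size 4, and the vertices of any clique must share a bag in every tree decomposition; so some bag has ≥ 4 vertices and tw(G) ≥ 3. Combining the bounds, tw(G) = 3.

Treewidth 3.
Bags: B1 = {a, b, c, g}  B2 = {a, b, g, h}  B3 = {a, f, g, h}  B4 = {a, e, f, h}  B5 = {a, d, f, h}  B6 = {e, f, h, i}
Tree: B1–B2, B2–B3, B3–B4, B3–B5, B4–B6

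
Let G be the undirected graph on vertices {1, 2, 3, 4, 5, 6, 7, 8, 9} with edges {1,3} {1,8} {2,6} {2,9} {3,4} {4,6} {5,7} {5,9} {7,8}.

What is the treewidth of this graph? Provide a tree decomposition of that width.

Treewidth 2.
One optimal decomposition is:
Bags: B1 = {1, 3, 8}  B2 = {3, 4, 8}  B3 = {4, 6, 8}  B4 = {2, 6, 8}  B5 = {2, 8, 9}  B6 = {5, 8, 9}  B7 = {5, 7, 8}
Tree: B1–B2, B2–B3, B3–B4, B4–B5, B5–B6, B6–B7

Each bag holds 3 vertices, so the decomposition has width 2, which upper-bounds the treewidth. For the lower bound, G contains the cycle 8–1–3–4–6–2–9–5–7–8, so G is not a forest; only forests have treewidth ≤ 1, hence tw(G) ≥ 2. The upper and lower bounds meet at 2, so that is the treewidth.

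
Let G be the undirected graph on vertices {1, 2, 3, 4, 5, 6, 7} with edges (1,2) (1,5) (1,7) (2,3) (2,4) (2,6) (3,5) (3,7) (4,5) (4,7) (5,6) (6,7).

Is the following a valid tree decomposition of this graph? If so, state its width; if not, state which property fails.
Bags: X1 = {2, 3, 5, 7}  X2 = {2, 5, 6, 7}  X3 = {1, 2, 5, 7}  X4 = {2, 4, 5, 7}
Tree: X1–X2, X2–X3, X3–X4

Every vertex of G appears in some bag (union = {1, 2, 3, 4, 5, 6, 7}); every edge is covered by a bag; and for each vertex v the set of bags containing v is connected in the bag tree. The decomposition is therefore valid. The largest bag has 4 vertices, so the width is 3.

Yes; width 3.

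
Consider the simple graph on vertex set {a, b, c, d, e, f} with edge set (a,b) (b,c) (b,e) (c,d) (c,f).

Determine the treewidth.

1

A width-1 tree decomposition is:
Bags: B1 = {b, e}  B2 = {b, c}  B3 = {c, f}  B4 = {a, b}  B5 = {c, d}
Tree: B1–B2, B2–B3, B1–B4, B2–B5
Every bag has size at most 2, so the width is 2 − 1 = 1 and tw(G) ≤ 1. Any graph with an edge has treewidth ≥ 1, and G has the edge b–e. Hence tw(G) = 1 exactly.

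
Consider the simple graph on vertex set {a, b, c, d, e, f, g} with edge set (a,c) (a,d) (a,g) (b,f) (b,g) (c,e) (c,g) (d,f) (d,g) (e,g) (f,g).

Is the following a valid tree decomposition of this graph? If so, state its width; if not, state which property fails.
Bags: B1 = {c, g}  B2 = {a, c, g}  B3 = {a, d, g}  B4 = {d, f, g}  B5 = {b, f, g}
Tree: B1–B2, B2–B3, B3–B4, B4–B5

No — vertex e appears in no bag.

A tree decomposition must satisfy three properties: every vertex lies in some bag; for every edge, both endpoints lie together in some bag; and for every vertex, the bags containing it form a connected subtree. Here vertex e appears in no bag, so the decomposition is invalid.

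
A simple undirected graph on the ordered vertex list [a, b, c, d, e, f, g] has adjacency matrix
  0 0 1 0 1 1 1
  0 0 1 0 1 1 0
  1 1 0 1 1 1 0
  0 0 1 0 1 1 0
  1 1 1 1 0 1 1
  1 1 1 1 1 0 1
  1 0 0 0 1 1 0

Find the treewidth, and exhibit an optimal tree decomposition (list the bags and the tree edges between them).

Each bag holds 4 vertices, so the decomposition has width 3, which upper-bounds the treewidth. On the other hand G contains the 4-clique {a, e, f, g}. A clique must lie in a single bag of any decomposition, so no decomposition can have width below 3. Hence tw(G) = 3 exactly.

Treewidth 3.
One such decomposition:
Bags: B1 = {a, c, e, f}  B2 = {a, e, f, g}  B3 = {c, d, e, f}  B4 = {b, c, e, f}
Tree: B1–B2, B1–B3, B1–B4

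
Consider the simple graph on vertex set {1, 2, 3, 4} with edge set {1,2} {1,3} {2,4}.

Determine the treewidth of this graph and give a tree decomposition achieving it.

Treewidth 1.
Bags: B1 = {2, 4}  B2 = {1, 2}  B3 = {1, 3}
Tree: B1–B2, B2–B3

Every bag has size at most 2, so the width is 2 − 1 = 1 and tw(G) ≤ 1. G has an edge, so its treewidth is at least 1. Hence tw(G) = 1 exactly.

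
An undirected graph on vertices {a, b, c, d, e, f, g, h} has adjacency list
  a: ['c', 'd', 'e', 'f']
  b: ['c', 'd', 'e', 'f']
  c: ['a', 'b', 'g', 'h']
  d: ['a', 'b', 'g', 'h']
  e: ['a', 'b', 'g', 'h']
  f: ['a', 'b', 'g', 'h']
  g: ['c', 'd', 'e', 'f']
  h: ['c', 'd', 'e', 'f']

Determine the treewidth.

4

A width-4 tree decomposition is:
Bags: B1 = {c, d, e, f, h}  B2 = {c, d, e, f, g}  B3 = {a, c, d, e, f}  B4 = {b, c, d, e, f}
Tree: B1–B2, B2–B3, B3–B4
Each bag holds 5 vertices, so the decomposition has width 4, which upper-bounds the treewidth. For the lower bound: the 5 vertex sets {e,h}, {f,g}, {a,c}, {d}, {b} are disjoint, each induces a connected subgraph, and every pair is joined by at least one edge of G. Contracting each set to a single vertex therefore yields K_{5} as a minor, and since treewidth is minor-monotone, tw(G) ≥ tw(K_{5}) = 4. Combining the bounds, tw(G) = 4.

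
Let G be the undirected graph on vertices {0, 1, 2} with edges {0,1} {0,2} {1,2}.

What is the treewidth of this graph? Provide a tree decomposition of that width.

Treewidth 2.
One optimal decomposition is:
Bags: B1 = {0, 1, 2}
Tree: (single bag)

A single bag containing all 3 vertices is trivially a valid decomposition of width 2. Conversely, {0, 1, 2} is a clique of size 3, and the vertices of any clique must share a bag in every tree decomposition; so some bag has ≥ 3 vertices and tw(G) ≥ 2. Hence tw(G) = 2 exactly.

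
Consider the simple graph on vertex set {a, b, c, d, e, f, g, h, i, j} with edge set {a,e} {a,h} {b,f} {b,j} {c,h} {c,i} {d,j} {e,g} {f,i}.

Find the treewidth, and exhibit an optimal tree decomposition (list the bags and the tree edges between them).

The largest bag has 2 vertices, giving width 1; this decomposition certifies tw(G) ≤ 1. Since G has at least one edge (e.g. g–e), it is not an edgeless graph, so tw(G) ≥ 1. Combining the bounds, tw(G) = 1.

Treewidth 1.
One such decomposition:
Bags: B1 = {e, g}  B2 = {a, e}  B3 = {a, h}  B4 = {c, h}  B5 = {c, i}  B6 = {f, i}  B7 = {b, f}  B8 = {b, j}  B9 = {d, j}
Tree: B1–B2, B2–B3, B3–B4, B4–B5, B5–B6, B6–B7, B7–B8, B8–B9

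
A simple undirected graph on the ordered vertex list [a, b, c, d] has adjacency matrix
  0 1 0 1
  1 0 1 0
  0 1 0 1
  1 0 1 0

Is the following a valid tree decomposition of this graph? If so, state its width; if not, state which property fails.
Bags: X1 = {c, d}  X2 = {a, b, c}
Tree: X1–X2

A tree decomposition must satisfy three properties: every vertex lies in some bag; for every edge, both endpoints lie together in some bag; and for every vertex, the bags containing it form a connected subtree. Here edge (a,d) lies in no bag, so the decomposition is invalid.

No — edge (a,d) lies in no bag.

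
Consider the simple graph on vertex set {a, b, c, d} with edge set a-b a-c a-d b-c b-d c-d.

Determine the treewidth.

A width-3 tree decomposition is:
Bags: B1 = {a, b, c, d}
Tree: (single bag)
A single bag containing all 4 vertices is trivially a valid decomposition of width 3. For the lower bound, the 4 vertices {a, b, c, d} are pairwise adjacent, and any tree decomposition puts a clique entirely inside one bag — forcing width ≥ 3. The upper and lower bounds meet at 3, so that is the treewidth.

3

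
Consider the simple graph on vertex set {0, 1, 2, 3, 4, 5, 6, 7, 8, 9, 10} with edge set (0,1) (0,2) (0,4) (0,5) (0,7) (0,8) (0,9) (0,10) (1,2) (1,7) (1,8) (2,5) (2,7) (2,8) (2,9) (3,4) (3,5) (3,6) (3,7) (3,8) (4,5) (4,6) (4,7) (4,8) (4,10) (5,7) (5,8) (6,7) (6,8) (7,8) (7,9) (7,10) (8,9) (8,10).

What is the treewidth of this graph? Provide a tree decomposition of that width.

Treewidth 4.
One optimal decomposition is:
Bags: B1 = {0, 4, 5, 7, 8}  B2 = {3, 4, 5, 7, 8}  B3 = {0, 4, 7, 8, 10}  B4 = {0, 2, 5, 7, 8}  B5 = {0, 2, 7, 8, 9}  B6 = {3, 4, 6, 7, 8}  B7 = {0, 1, 2, 7, 8}
Tree: B1–B2, B1–B3, B1–B4, B4–B5, B2–B6, B4–B7

Every bag has size at most 5, so the width is 5 − 1 = 4 and tw(G) ≤ 4. On the other hand G contains the 5-clique {0, 1, 2, 7, 8}. A clique must lie in a single bag of any decomposition, so no decomposition can have width below 4. Therefore the treewidth is 4.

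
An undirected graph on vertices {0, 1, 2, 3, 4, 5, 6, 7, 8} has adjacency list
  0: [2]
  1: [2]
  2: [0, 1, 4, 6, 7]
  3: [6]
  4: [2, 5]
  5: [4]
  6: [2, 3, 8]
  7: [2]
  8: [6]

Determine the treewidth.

1

A width-1 tree decomposition is:
Bags: B1 = {2, 6}  B2 = {2, 4}  B3 = {3, 6}  B4 = {6, 8}  B5 = {4, 5}  B6 = {1, 2}  B7 = {2, 7}  B8 = {0, 2}
Tree: B1–B2, B1–B3, B3–B4, B2–B5, B2–B6, B2–B7, B2–B8
The largest bag has 2 vertices, giving width 1; this decomposition certifies tw(G) ≤ 1. G has an edge, so its treewidth is at least 1. Hence tw(G) = 1 exactly.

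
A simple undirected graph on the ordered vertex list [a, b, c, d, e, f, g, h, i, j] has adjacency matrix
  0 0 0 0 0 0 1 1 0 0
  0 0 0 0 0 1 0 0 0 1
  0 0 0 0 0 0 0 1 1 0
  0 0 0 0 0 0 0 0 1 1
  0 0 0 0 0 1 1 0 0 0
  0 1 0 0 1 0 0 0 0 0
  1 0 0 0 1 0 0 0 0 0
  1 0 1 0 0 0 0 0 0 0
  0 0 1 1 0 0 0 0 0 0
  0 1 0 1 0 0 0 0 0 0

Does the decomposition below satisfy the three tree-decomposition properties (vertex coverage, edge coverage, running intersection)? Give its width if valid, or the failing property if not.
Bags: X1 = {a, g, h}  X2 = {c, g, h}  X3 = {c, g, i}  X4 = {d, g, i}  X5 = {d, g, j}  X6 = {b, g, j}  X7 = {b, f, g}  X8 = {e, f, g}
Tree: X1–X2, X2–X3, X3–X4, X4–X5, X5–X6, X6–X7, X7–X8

Yes; width 2.

Every vertex of G appears in some bag (union = {a, b, c, d, e, f, g, h, i, j}); every edge is covered by a bag; and for each vertex v the set of bags containing v is connected in the bag tree. The decomposition is therefore valid. The largest bag has 3 vertices, so the width is 2.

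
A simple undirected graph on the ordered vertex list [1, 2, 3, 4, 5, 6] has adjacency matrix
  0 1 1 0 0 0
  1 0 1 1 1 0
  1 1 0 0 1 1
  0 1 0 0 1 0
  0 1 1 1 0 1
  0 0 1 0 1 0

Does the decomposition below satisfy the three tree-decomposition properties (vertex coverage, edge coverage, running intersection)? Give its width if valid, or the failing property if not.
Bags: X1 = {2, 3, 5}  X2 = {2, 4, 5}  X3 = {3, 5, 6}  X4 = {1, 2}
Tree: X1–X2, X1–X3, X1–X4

No — edge (3,1) lies in no bag.

A tree decomposition must satisfy three properties: every vertex lies in some bag; for every edge, both endpoints lie together in some bag; and for every vertex, the bags containing it form a connected subtree. Here edge (3,1) lies in no bag, so the decomposition is invalid.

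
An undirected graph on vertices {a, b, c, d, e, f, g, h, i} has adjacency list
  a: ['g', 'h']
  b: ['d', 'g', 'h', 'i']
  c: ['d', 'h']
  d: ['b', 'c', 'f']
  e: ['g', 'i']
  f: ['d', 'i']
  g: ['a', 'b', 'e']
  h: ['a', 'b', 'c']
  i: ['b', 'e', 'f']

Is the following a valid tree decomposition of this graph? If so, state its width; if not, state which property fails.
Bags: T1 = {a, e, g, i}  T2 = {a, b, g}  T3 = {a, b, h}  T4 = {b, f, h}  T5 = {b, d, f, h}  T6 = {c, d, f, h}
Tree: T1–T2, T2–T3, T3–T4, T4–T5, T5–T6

No — edge (i,b) lies in no bag.

A tree decomposition must satisfy three properties: every vertex lies in some bag; for every edge, both endpoints lie together in some bag; and for every vertex, the bags containing it form a connected subtree. Here edge (i,b) lies in no bag, so the decomposition is invalid.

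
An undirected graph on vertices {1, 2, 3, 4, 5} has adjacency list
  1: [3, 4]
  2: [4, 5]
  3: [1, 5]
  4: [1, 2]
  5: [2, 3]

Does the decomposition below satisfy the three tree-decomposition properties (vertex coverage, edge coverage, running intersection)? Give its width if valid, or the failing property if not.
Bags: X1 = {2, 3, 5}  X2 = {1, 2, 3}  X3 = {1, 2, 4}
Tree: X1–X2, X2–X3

Every vertex of G appears in some bag (union = {1, 2, 3, 4, 5}); every edge is covered by a bag; and for each vertex v the set of bags containing v is connected in the bag tree. The decomposition is therefore valid. The largest bag has 3 vertices, so the width is 2.

Yes; width 2.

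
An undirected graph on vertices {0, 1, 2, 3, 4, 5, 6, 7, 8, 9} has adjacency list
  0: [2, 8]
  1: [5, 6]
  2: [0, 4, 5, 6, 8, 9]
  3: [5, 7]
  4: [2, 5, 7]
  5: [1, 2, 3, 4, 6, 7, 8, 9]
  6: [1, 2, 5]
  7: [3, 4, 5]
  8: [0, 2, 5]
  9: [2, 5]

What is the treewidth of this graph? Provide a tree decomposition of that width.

Treewidth 2.
One optimal decomposition is:
Bags: B1 = {2, 4, 5}  B2 = {4, 5, 7}  B3 = {2, 5, 9}  B4 = {2, 5, 6}  B5 = {3, 5, 7}  B6 = {2, 5, 8}  B7 = {0, 2, 8}  B8 = {1, 5, 6}
Tree: B1–B2, B1–B3, B1–B4, B2–B5, B3–B6, B6–B7, B4–B8

The largest bag has 3 vertices, giving width 2; this decomposition certifies tw(G) ≤ 2. Conversely, {0, 2, 8} is a clique of size 3, and the vertices of any clique must share a bag in every tree decomposition; so some bag has ≥ 3 vertices and tw(G) ≥ 2. Therefore the treewidth is 2.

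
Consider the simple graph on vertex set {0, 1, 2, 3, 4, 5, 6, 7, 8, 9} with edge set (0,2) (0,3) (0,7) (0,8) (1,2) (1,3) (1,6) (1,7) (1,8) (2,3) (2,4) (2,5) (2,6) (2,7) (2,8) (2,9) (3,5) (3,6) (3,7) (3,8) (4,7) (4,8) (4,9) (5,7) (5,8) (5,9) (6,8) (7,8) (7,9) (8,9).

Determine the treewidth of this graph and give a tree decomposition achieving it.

Treewidth 4.
Bags: B1 = {1, 2, 3, 7, 8}  B2 = {2, 3, 5, 7, 8}  B3 = {2, 5, 7, 8, 9}  B4 = {0, 2, 3, 7, 8}  B5 = {1, 2, 3, 6, 8}  B6 = {2, 4, 7, 8, 9}
Tree: B1–B2, B2–B3, B2–B4, B1–B5, B3–B6

Each bag holds 5 vertices, so the decomposition has width 4, which upper-bounds the treewidth. For the lower bound, the 5 vertices {1, 2, 3, 6, 8} are pairwise adjacent, and any tree decomposition puts a clique entirely inside one bag — forcing width ≥ 4. Hence tw(G) = 4 exactly.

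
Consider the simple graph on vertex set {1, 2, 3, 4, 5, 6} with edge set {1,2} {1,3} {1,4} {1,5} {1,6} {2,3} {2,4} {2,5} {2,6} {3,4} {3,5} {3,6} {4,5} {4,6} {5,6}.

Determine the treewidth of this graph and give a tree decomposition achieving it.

Treewidth 5.
One optimal decomposition is:
Bags: B1 = {1, 2, 3, 4, 5, 6}
Tree: (single bag)

A single bag containing all 6 vertices is trivially a valid decomposition of width 5. On the other hand G contains the 6-clique {1, 2, 3, 4, 5, 6}. A clique must lie in a single bag of any decomposition, so no decomposition can have width below 5. The upper and lower bounds meet at 5, so that is the treewidth.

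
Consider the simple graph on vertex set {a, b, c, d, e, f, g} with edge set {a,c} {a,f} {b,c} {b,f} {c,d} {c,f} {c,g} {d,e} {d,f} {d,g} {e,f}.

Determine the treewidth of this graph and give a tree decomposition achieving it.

Every bag has size at most 3, so the width is 3 − 1 = 2 and tw(G) ≤ 2. Conversely, {d, e, f} is a clique of size 3, and the vertices of any clique must share a bag in every tree decomposition; so some bag has ≥ 3 vertices and tw(G) ≥ 2. The upper and lower bounds meet at 2, so that is the treewidth.

Treewidth 2.
Bags: B1 = {c, d, f}  B2 = {d, e, f}  B3 = {b, c, f}  B4 = {c, d, g}  B5 = {a, c, f}
Tree: B1–B2, B1–B3, B1–B4, B3–B5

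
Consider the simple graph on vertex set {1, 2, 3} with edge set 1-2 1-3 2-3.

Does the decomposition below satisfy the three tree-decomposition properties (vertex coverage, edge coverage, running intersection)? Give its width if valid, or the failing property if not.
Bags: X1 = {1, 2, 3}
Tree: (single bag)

Yes; width 2.

Checking the three conditions: (i) the bags cover all of {1, 2, 3}; (ii) for each edge, some bag contains both endpoints; (iii) the bags containing any fixed vertex form a subtree. All hold, so the decomposition is valid with width 3 − 1 = 2.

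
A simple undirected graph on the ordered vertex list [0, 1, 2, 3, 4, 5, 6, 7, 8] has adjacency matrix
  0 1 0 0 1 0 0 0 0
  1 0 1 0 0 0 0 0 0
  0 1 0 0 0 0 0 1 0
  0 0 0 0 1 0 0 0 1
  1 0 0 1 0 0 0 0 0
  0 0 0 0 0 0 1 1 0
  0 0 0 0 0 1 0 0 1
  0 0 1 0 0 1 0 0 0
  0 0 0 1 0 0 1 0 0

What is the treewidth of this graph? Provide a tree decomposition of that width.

Treewidth 2.
One optimal decomposition is:
Bags: B1 = {0, 1, 2}  B2 = {0, 2, 4}  B3 = {2, 3, 4}  B4 = {2, 3, 8}  B5 = {2, 6, 8}  B6 = {2, 5, 6}  B7 = {2, 5, 7}
Tree: B1–B2, B2–B3, B3–B4, B4–B5, B5–B6, B6–B7

Every bag has size at most 3, so the width is 3 − 1 = 2 and tw(G) ≤ 2. Since 2–1–0–4–3–8–6–5–7–2 is a cycle in G, G is not acyclic. Forests are exactly the graphs of treewidth ≤ 1, so tw(G) ≥ 2. Hence tw(G) = 2 exactly.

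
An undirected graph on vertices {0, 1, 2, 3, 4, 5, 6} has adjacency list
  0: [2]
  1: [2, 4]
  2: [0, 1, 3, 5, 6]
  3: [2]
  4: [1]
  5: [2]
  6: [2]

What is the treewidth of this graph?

1

A width-1 tree decomposition is:
Bags: B1 = {1, 2}  B2 = {1, 4}  B3 = {2, 6}  B4 = {2, 3}  B5 = {0, 2}  B6 = {2, 5}
Tree: B1–B2, B1–B3, B3–B4, B4–B5, B3–B6
Every bag has size at most 2, so the width is 2 − 1 = 1 and tw(G) ≤ 1. Since G has at least one edge (e.g. 1–2), it is not an edgeless graph, so tw(G) ≥ 1. Hence tw(G) = 1 exactly.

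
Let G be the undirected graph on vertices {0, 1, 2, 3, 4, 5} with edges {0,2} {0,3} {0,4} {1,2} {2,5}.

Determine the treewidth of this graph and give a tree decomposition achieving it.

Treewidth 1.
One such decomposition:
Bags: B1 = {0, 2}  B2 = {2, 5}  B3 = {0, 4}  B4 = {1, 2}  B5 = {0, 3}
Tree: B1–B2, B1–B3, B1–B4, B1–B5

Each bag holds 2 vertices, so the decomposition has width 1, which upper-bounds the treewidth. Since G has at least one edge (e.g. 0–2), it is not an edgeless graph, so tw(G) ≥ 1. The upper and lower bounds meet at 1, so that is the treewidth.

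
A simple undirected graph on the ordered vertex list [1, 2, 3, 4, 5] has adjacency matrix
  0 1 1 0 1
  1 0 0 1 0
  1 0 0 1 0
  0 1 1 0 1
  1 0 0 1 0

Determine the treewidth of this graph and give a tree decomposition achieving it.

Each bag holds 3 vertices, so the decomposition has width 2, which upper-bounds the treewidth. Since 5–1–3–4–5 is a cycle in G, G is not acyclic. Forests are exactly the graphs of treewidth ≤ 1, so tw(G) ≥ 2. Hence tw(G) = 2 exactly.

Treewidth 2.
Bags: B1 = {1, 4, 5}  B2 = {1, 3, 4}  B3 = {1, 2, 4}
Tree: B1–B2, B2–B3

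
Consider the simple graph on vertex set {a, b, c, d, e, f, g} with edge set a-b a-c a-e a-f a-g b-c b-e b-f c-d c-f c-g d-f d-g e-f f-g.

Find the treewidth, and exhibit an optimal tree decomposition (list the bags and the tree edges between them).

Every bag has size at most 4, so the width is 4 − 1 = 3 and tw(G) ≤ 3. Conversely, {a, b, e, f} is a clique of size 4, and the vertices of any clique must share a bag in every tree decomposition; so some bag has ≥ 4 vertices and tw(G) ≥ 3. Hence tw(G) = 3 exactly.

Treewidth 3.
One such decomposition:
Bags: B1 = {a, c, f, g}  B2 = {c, d, f, g}  B3 = {a, b, c, f}  B4 = {a, b, e, f}
Tree: B1–B2, B1–B3, B3–B4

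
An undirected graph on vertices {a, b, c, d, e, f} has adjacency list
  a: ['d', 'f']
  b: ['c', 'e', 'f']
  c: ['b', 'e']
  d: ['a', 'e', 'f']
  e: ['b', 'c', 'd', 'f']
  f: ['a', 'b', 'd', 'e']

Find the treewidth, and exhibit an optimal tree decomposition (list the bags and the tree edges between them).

Treewidth 2.
Bags: B1 = {a, d, f}  B2 = {d, e, f}  B3 = {b, e, f}  B4 = {b, c, e}
Tree: B1–B2, B2–B3, B3–B4

Every bag has size at most 3, so the width is 3 − 1 = 2 and tw(G) ≤ 2. Conversely, {b, c, e} is a clique of size 3, and the vertices of any clique must share a bag in every tree decomposition; so some bag has ≥ 3 vertices and tw(G) ≥ 2. Hence tw(G) = 2 exactly.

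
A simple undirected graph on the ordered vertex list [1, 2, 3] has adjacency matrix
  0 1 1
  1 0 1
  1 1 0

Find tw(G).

2

A width-2 tree decomposition is:
Bags: B1 = {1, 2, 3}
Tree: (single bag)
A single bag containing all 3 vertices is trivially a valid decomposition of width 2. On the other hand G contains the 3-clique {1, 2, 3}. A clique must lie in a single bag of any decomposition, so no decomposition can have width below 2. The upper and lower bounds meet at 2, so that is the treewidth.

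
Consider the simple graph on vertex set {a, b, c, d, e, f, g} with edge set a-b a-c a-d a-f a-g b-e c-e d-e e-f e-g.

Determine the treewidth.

2

A width-2 tree decomposition is:
Bags: B1 = {a, c, e}  B2 = {a, d, e}  B3 = {a, b, e}  B4 = {a, e, g}  B5 = {a, e, f}
Tree: B1–B2, B2–B3, B3–B4, B4–B5
The largest bag has 3 vertices, giving width 2; this decomposition certifies tw(G) ≤ 2. The edges a–c–e–d–a form a cycle, so G is not a tree and its treewidth is at least 2. Hence tw(G) = 2 exactly.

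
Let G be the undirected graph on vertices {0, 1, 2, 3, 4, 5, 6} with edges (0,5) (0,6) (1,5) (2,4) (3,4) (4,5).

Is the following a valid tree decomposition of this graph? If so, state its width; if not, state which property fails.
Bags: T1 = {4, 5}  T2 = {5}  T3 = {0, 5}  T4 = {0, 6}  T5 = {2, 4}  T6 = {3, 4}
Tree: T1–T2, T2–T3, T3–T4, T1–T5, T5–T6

No — vertex 1 appears in no bag.

A tree decomposition must satisfy three properties: every vertex lies in some bag; for every edge, both endpoints lie together in some bag; and for every vertex, the bags containing it form a connected subtree. Here vertex 1 appears in no bag, so the decomposition is invalid.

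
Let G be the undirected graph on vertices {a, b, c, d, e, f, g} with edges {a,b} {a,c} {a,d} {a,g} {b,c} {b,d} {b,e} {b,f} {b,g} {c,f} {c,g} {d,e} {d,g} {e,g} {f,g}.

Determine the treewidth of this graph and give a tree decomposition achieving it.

Every bag has size at most 4, so the width is 4 − 1 = 3 and tw(G) ≤ 3. On the other hand G contains the 4-clique {b, d, e, g}. A clique must lie in a single bag of any decomposition, so no decomposition can have width below 3. The upper and lower bounds meet at 3, so that is the treewidth.

Treewidth 3.
Bags: B1 = {a, b, d, g}  B2 = {b, d, e, g}  B3 = {a, b, c, g}  B4 = {b, c, f, g}
Tree: B1–B2, B1–B3, B3–B4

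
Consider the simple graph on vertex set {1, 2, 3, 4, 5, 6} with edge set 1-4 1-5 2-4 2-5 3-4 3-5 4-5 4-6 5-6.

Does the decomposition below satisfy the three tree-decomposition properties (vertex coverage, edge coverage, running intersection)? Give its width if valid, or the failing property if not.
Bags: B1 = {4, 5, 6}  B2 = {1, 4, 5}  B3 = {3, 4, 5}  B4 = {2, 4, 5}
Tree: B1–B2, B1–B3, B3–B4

Yes; width 2.

Every vertex of G appears in some bag (union = {1, 2, 3, 4, 5, 6}); every edge is covered by a bag; and for each vertex v the set of bags containing v is connected in the bag tree. The decomposition is therefore valid. The largest bag has 3 vertices, so the width is 2.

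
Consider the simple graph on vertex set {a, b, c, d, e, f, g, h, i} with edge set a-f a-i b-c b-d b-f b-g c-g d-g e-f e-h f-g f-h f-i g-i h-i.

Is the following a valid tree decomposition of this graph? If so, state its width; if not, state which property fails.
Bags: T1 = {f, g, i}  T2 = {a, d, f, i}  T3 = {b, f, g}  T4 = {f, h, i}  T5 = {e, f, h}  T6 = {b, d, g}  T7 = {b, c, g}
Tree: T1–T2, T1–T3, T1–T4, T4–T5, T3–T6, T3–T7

No — bags containing vertex d are not connected in the tree.

A tree decomposition must satisfy three properties: every vertex lies in some bag; for every edge, both endpoints lie together in some bag; and for every vertex, the bags containing it form a connected subtree. Here bags containing vertex d are not connected in the tree, so the decomposition is invalid.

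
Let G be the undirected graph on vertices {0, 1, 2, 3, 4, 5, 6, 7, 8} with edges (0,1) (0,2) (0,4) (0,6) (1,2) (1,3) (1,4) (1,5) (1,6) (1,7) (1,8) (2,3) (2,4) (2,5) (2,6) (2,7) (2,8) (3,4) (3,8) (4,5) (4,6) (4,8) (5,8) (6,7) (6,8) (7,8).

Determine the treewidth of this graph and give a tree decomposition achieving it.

The largest bag has 5 vertices, giving width 4; this decomposition certifies tw(G) ≤ 4. On the other hand G contains the 5-clique {0, 1, 2, 4, 6}. A clique must lie in a single bag of any decomposition, so no decomposition can have width below 4. Therefore the treewidth is 4.

Treewidth 4.
One optimal decomposition is:
Bags: B1 = {1, 2, 4, 6, 8}  B2 = {1, 2, 6, 7, 8}  B3 = {0, 1, 2, 4, 6}  B4 = {1, 2, 3, 4, 8}  B5 = {1, 2, 4, 5, 8}
Tree: B1–B2, B1–B3, B1–B4, B4–B5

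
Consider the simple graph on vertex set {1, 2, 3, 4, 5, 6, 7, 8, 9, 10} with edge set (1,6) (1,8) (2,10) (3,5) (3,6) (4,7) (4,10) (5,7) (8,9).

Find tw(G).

1

A width-1 tree decomposition is:
Bags: B1 = {2, 10}  B2 = {4, 10}  B3 = {4, 7}  B4 = {5, 7}  B5 = {3, 5}  B6 = {3, 6}  B7 = {1, 6}  B8 = {1, 8}  B9 = {8, 9}
Tree: B1–B2, B2–B3, B3–B4, B4–B5, B5–B6, B6–B7, B7–B8, B8–B9
Every bag has size at most 2, so the width is 2 − 1 = 1 and tw(G) ≤ 1. Since G has at least one edge (e.g. 2–10), it is not an edgeless graph, so tw(G) ≥ 1. Combining the bounds, tw(G) = 1.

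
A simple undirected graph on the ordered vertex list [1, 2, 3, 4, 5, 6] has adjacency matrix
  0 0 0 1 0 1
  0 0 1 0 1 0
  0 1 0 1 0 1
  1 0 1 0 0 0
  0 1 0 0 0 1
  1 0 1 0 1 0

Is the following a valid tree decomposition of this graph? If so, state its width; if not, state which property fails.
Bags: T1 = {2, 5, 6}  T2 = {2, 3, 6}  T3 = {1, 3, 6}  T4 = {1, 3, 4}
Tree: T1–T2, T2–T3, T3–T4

Every vertex of G appears in some bag (union = {1, 2, 3, 4, 5, 6}); every edge is covered by a bag; and for each vertex v the set of bags containing v is connected in the bag tree. The decomposition is therefore valid. The largest bag has 3 vertices, so the width is 2.

Yes; width 2.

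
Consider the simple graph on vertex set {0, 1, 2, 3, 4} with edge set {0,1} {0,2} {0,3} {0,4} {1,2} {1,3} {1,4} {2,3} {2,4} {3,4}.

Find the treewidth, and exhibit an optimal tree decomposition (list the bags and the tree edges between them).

A single bag containing all 5 vertices is trivially a valid decomposition of width 4. On the other hand G contains the 5-clique {0, 1, 2, 3, 4}. A clique must lie in a single bag of any decomposition, so no decomposition can have width below 4. Hence tw(G) = 4 exactly.

Treewidth 4.
One such decomposition:
Bags: B1 = {0, 1, 2, 3, 4}
Tree: (single bag)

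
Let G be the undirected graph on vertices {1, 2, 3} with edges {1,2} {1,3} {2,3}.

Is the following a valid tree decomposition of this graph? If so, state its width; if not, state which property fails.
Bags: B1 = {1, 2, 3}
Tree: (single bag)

Checking the three conditions: (i) the bags cover all of {1, 2, 3}; (ii) for each edge, some bag contains both endpoints; (iii) the bags containing any fixed vertex form a subtree. All hold, so the decomposition is valid with width 3 − 1 = 2.

Yes; width 2.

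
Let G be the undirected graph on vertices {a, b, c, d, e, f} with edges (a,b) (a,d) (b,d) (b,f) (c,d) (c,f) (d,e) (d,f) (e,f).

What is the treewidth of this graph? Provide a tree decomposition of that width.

Each bag holds 3 vertices, so the decomposition has width 2, which upper-bounds the treewidth. For the lower bound, the 3 vertices {a, b, d} are pairwise adjacent, and any tree decomposition puts a clique entirely inside one bag — forcing width ≥ 2. The upper and lower bounds meet at 2, so that is the treewidth.

Treewidth 2.
Bags: B1 = {b, d, f}  B2 = {d, e, f}  B3 = {c, d, f}  B4 = {a, b, d}
Tree: B1–B2, B2–B3, B1–B4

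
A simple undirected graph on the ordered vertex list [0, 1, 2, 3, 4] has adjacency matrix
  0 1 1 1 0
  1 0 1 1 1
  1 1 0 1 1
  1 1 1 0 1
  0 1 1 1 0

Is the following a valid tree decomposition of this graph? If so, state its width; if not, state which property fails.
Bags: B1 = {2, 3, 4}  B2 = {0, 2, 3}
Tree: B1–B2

A tree decomposition must satisfy three properties: every vertex lies in some bag; for every edge, both endpoints lie together in some bag; and for every vertex, the bags containing it form a connected subtree. Here vertex 1 appears in no bag, so the decomposition is invalid.

No — vertex 1 appears in no bag.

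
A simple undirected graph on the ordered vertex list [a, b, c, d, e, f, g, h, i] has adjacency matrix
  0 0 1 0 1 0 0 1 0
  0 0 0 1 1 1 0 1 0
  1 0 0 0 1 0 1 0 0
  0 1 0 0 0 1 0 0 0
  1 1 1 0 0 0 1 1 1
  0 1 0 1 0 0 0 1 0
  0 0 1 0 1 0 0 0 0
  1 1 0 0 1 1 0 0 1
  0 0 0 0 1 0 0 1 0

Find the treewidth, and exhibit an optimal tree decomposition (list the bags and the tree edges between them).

Every bag has size at most 3, so the width is 3 − 1 = 2 and tw(G) ≤ 2. Conversely, {b, d, f} is a clique of size 3, and the vertices of any clique must share a bag in every tree decomposition; so some bag has ≥ 3 vertices and tw(G) ≥ 2. The upper and lower bounds meet at 2, so that is the treewidth.

Treewidth 2.
Bags: B1 = {a, e, h}  B2 = {a, c, e}  B3 = {e, h, i}  B4 = {b, e, h}  B5 = {b, f, h}  B6 = {c, e, g}  B7 = {b, d, f}
Tree: B1–B2, B1–B3, B1–B4, B4–B5, B2–B6, B5–B7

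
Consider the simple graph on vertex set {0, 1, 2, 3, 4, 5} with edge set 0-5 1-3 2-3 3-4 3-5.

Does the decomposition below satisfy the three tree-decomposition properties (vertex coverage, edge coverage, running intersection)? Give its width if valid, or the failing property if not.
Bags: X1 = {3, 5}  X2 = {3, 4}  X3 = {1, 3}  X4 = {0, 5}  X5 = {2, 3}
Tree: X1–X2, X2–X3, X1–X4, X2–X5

Vertex coverage: the bags together contain {0, 1, 2, 3, 4, 5}, the full vertex set. Edge coverage: each edge of G has both endpoints in at least one bag. Running intersection: for every vertex, the bags containing it form a connected subtree. All three properties hold, so this is a valid tree decomposition of width max|bag| − 1 = 1, and hence tw(G) ≤ 1.

Yes; width 1.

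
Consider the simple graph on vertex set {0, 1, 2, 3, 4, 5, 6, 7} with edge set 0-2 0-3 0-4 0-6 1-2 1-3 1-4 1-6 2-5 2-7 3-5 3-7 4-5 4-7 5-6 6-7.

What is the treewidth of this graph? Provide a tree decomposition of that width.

Treewidth 4.
Bags: B1 = {2, 3, 4, 5, 6}  B2 = {0, 2, 3, 4, 6}  B3 = {1, 2, 3, 4, 6}  B4 = {2, 3, 4, 6, 7}
Tree: B1–B2, B2–B3, B3–B4

Every bag has size at most 5, so the width is 5 − 1 = 4 and tw(G) ≤ 4. For the lower bound: the 5 vertex sets {3,5}, {0,6}, {1,2}, {4}, {7} are disjoint, each induces a connected subgraph, and every pair is joined by at least one edge of G. Contracting each set to a single vertex therefore yields K_{5} as a minor, and since treewidth is minor-monotone, tw(G) ≥ tw(K_{5}) = 4. Hence tw(G) = 4 exactly.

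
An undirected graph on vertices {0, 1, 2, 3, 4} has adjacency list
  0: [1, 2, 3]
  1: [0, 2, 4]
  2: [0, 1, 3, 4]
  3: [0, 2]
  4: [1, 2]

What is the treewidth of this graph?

2

A width-2 tree decomposition is:
Bags: B1 = {0, 2, 3}  B2 = {0, 1, 2}  B3 = {1, 2, 4}
Tree: B1–B2, B2–B3
Each bag holds 3 vertices, so the decomposition has width 2, which upper-bounds the treewidth. For the lower bound, the 3 vertices {0, 1, 2} are pairwise adjacent, and any tree decomposition puts a clique entirely inside one bag — forcing width ≥ 2. Combining the bounds, tw(G) = 2.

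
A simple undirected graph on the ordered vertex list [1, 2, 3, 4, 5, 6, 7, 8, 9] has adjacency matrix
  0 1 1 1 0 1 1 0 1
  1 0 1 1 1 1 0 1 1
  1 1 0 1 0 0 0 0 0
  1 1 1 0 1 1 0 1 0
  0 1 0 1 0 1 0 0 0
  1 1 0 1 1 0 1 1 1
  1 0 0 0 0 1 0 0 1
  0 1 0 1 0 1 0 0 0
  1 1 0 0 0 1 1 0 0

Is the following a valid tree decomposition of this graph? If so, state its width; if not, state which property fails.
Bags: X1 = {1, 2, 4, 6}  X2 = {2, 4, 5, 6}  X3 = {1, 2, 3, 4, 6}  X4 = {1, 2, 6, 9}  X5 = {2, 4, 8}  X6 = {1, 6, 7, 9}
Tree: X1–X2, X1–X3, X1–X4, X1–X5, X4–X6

No — edge (6,8) lies in no bag.

A tree decomposition must satisfy three properties: every vertex lies in some bag; for every edge, both endpoints lie together in some bag; and for every vertex, the bags containing it form a connected subtree. Here edge (6,8) lies in no bag, so the decomposition is invalid.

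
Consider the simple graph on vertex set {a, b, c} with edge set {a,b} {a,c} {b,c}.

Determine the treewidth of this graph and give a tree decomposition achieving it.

Treewidth 2.
One optimal decomposition is:
Bags: B1 = {a, b, c}
Tree: (single bag)

A single bag containing all 3 vertices is trivially a valid decomposition of width 2. Conversely, {a, b, c} is a clique of size 3, and the vertices of any clique must share a bag in every tree decomposition; so some bag has ≥ 3 vertices and tw(G) ≥ 2. Combining the bounds, tw(G) = 2.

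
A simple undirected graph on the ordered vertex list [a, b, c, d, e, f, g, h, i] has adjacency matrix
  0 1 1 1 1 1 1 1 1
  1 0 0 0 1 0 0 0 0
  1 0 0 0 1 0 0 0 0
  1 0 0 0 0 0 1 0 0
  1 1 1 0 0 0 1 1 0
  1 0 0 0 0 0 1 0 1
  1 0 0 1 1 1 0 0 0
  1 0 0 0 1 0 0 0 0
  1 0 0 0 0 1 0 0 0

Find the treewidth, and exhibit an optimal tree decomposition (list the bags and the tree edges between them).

Every bag has size at most 3, so the width is 3 − 1 = 2 and tw(G) ≤ 2. On the other hand G contains the 3-clique {a, d, g}. A clique must lie in a single bag of any decomposition, so no decomposition can have width below 2. Combining the bounds, tw(G) = 2.

Treewidth 2.
One such decomposition:
Bags: B1 = {a, d, g}  B2 = {a, e, g}  B3 = {a, f, g}  B4 = {a, f, i}  B5 = {a, e, h}  B6 = {a, c, e}  B7 = {a, b, e}
Tree: B1–B2, B1–B3, B3–B4, B2–B5, B5–B6, B5–B7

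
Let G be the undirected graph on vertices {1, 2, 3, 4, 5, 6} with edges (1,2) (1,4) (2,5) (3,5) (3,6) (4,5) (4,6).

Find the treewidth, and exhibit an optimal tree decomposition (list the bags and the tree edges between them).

Treewidth 2.
Bags: B1 = {1, 2, 4}  B2 = {2, 4, 5}  B3 = {4, 5, 6}  B4 = {3, 5, 6}
Tree: B1–B2, B2–B3, B3–B4

Every bag has size at most 3, so the width is 3 − 1 = 2 and tw(G) ≤ 2. Since 1–2–5–4–1 is a cycle in G, G is not acyclic. Forests are exactly the graphs of treewidth ≤ 1, so tw(G) ≥ 2. Therefore the treewidth is 2.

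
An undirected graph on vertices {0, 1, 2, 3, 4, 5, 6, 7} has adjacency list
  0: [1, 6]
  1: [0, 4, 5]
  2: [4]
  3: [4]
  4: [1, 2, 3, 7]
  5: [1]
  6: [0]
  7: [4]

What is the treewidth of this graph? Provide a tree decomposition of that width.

The largest bag has 2 vertices, giving width 1; this decomposition certifies tw(G) ≤ 1. Any graph with an edge has treewidth ≥ 1, and G has the edge 7–4. Hence tw(G) = 1 exactly.

Treewidth 1.
Bags: B1 = {4, 7}  B2 = {1, 4}  B3 = {0, 1}  B4 = {1, 5}  B5 = {3, 4}  B6 = {2, 4}  B7 = {0, 6}
Tree: B1–B2, B2–B3, B3–B4, B1–B5, B2–B6, B3–B7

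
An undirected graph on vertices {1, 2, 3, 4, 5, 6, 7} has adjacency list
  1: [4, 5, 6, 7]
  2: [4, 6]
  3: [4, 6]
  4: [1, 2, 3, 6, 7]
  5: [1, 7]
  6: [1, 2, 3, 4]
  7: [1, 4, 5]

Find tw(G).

2

A width-2 tree decomposition is:
Bags: B1 = {1, 4, 6}  B2 = {1, 4, 7}  B3 = {3, 4, 6}  B4 = {2, 4, 6}  B5 = {1, 5, 7}
Tree: B1–B2, B1–B3, B1–B4, B2–B5
Each bag holds 3 vertices, so the decomposition has width 2, which upper-bounds the treewidth. Conversely, {1, 4, 6} is a clique of size 3, and the vertices of any clique must share a bag in every tree decomposition; so some bag has ≥ 3 vertices and tw(G) ≥ 2. Combining the bounds, tw(G) = 2.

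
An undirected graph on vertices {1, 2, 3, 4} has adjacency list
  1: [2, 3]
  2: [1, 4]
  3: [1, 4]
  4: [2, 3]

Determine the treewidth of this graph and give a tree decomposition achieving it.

The largest bag has 3 vertices, giving width 2; this decomposition certifies tw(G) ≤ 2. For the lower bound, G contains the cycle 3–4–2–1–3, so G is not a forest; only forests have treewidth ≤ 1, hence tw(G) ≥ 2. The upper and lower bounds meet at 2, so that is the treewidth.

Treewidth 2.
One such decomposition:
Bags: B1 = {2, 3, 4}  B2 = {1, 2, 3}
Tree: B1–B2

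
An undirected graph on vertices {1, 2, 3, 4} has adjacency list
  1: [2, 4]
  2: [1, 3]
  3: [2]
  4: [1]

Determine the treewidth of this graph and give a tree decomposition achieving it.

Treewidth 1.
One optimal decomposition is:
Bags: B1 = {1, 4}  B2 = {1, 2}  B3 = {2, 3}
Tree: B1–B2, B2–B3

Every bag has size at most 2, so the width is 2 − 1 = 1 and tw(G) ≤ 1. Since G has at least one edge (e.g. 4–1), it is not an edgeless graph, so tw(G) ≥ 1. The upper and lower bounds meet at 1, so that is the treewidth.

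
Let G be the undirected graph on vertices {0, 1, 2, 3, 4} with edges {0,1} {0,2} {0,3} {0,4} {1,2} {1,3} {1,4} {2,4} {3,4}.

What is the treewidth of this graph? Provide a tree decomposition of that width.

Treewidth 3.
One optimal decomposition is:
Bags: B1 = {0, 1, 3, 4}  B2 = {0, 1, 2, 4}
Tree: B1–B2

The largest bag has 4 vertices, giving width 3; this decomposition certifies tw(G) ≤ 3. Conversely, {0, 1, 2, 4} is a clique of size 4, and the vertices of any clique must share a bag in every tree decomposition; so some bag has ≥ 4 vertices and tw(G) ≥ 3. The upper and lower bounds meet at 3, so that is the treewidth.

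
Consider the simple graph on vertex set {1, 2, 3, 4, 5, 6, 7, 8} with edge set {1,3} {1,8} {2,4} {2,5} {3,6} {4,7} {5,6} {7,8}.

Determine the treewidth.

A width-2 tree decomposition is:
Bags: B1 = {1, 3, 6}  B2 = {1, 6, 8}  B3 = {6, 7, 8}  B4 = {4, 6, 7}  B5 = {2, 4, 6}  B6 = {2, 5, 6}
Tree: B1–B2, B2–B3, B3–B4, B4–B5, B5–B6
Each bag holds 3 vertices, so the decomposition has width 2, which upper-bounds the treewidth. Since 6–3–1–8–7–4–2–5–6 is a cycle in G, G is not acyclic. Forests are exactly the graphs of treewidth ≤ 1, so tw(G) ≥ 2. Hence tw(G) = 2 exactly.

2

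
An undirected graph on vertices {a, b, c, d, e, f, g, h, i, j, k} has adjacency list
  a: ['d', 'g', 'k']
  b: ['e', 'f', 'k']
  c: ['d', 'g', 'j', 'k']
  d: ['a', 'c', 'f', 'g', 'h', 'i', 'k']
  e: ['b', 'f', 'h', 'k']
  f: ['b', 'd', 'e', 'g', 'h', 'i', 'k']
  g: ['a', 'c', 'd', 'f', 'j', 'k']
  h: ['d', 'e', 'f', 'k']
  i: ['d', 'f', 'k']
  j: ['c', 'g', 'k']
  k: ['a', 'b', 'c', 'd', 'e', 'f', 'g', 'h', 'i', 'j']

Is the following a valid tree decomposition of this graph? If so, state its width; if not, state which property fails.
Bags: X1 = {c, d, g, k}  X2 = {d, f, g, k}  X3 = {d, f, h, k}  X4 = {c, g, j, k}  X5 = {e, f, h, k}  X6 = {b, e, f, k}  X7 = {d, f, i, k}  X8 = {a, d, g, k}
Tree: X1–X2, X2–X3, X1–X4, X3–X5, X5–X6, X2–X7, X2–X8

Yes; width 3.

Vertex coverage: the bags together contain {a, b, c, d, e, f, g, h, i, j, k}, the full vertex set. Edge coverage: each edge of G has both endpoints in at least one bag. Running intersection: for every vertex, the bags containing it form a connected subtree. All three properties hold, so this is a valid tree decomposition of width max|bag| − 1 = 3, and hence tw(G) ≤ 3.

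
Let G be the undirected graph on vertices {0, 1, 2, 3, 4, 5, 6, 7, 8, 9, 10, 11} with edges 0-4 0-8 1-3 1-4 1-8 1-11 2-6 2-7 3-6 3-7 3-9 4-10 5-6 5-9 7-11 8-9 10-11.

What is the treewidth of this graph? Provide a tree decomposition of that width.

Treewidth 3.
Bags: B1 = {0, 4, 10, 11}  B2 = {0, 1, 4, 11}  B3 = {0, 1, 8, 11}  B4 = {1, 7, 8, 11}  B5 = {1, 3, 7, 8}  B6 = {3, 7, 8, 9}  B7 = {2, 3, 7, 9}  B8 = {2, 3, 6, 9}  B9 = {2, 5, 6, 9}
Tree: B1–B2, B2–B3, B3–B4, B4–B5, B5–B6, B6–B7, B7–B8, B8–B9

Each bag holds 4 vertices, so the decomposition has width 3, which upper-bounds the treewidth. For the lower bound: the 4 vertex sets {0,4,10}, {11}, {1}, {3,7,8,9} are disjoint, each induces a connected subgraph, and every pair is joined by at least one edge of G. Contracting each set to a single vertex therefore yields K_{4} as a minor, and since treewidth is minor-monotone, tw(G) ≥ tw(K_{4}) = 3. Combining the bounds, tw(G) = 3.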